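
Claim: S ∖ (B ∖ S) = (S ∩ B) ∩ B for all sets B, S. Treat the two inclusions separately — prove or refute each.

(⟸) Let x ∈ (S ∩ B) ∩ B. Then x ∈ B ∩ S, from which x ∈ S ∖ (B ∖ S).

(⟹) This inclusion fails. Take B = ∅, S = {1}; then 1 ∈ S ∖ (B ∖ S) but 1 ∉ (S ∩ B) ∩ B.

Only the reverse inclusion holds.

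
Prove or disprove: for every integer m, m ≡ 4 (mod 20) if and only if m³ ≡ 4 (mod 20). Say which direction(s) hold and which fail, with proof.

Only the forward implication holds.

(⟹) Suppose m ≡ 4 (mod 20). Write m = 20j + 4. Then (20j + 4)³ = 8000j³ + 4800j² + 960j + 64 = 20(400j³ + 240j² + 48j + 3) + 4, so m³ ≡ 4 (mod 20).

(⟸) This fails: take m = 14. Then 14³ = 2744 ≡ 4 (mod 20), yet 14 ≡ 14 (mod 20), not 4.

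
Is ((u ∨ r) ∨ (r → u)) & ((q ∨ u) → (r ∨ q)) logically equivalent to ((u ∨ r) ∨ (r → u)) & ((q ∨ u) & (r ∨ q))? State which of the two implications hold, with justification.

The forward direction fails; the converse holds.

(→) This fails. Under u = F, r = F, q = F, the left side is true but the right side is false.

(←) Assume the antecedent. If r is true, the consequent reduces to true regardless of the other variables. If r is false, the antecedent forces (u = F, r = F, q = T) or (u = T, r = F, q = T), and the consequent holds there. Either way the consequent holds.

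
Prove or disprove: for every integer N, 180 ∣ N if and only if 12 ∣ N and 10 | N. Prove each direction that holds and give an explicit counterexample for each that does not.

(→) If 180 ∣ N, write N = 180q. Since 180 = 15·12, N = 12·(15q), so 12 ∣ N; and since 180 = 18·10, N = 10·(18q), so 10 ∣ N.

(←) This fails: take N = 60. Both 12 ∣ 60 and 10 ∣ 60, yet 60 is not a multiple of 180 (since 60 = 0·180 + 60), so 180 ∤ 60.

Only the forward implication holds.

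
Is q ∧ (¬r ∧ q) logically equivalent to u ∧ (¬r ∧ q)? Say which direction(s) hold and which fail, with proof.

(⇐) Assume the antecedent. If u is true, the antecedent forces (u = T, r = F, q = T), and q ∧ (¬r ∧ q) holds there. If u is false, the antecedent cannot hold. Either way q ∧ (¬r ∧ q) holds.

(⇒) This fails. Under u = F, r = F, q = T, the left side is true but the right side is false.

Only the converse holds.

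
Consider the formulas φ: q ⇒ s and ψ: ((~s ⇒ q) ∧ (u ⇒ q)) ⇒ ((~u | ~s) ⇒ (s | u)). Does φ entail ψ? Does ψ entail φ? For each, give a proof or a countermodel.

(⇐) This fails. Under q = T, s = F, u = T, the left side is false but the right side is true.

(⇒) Assume the antecedent. If q is true, the antecedent forces (q = T, s = T, u = F) or (q = T, s = T, u = T), and the consequent holds there. If q is false, the consequent reduces to true regardless of the other variables. Either way the consequent holds.

Only the forward direction holds.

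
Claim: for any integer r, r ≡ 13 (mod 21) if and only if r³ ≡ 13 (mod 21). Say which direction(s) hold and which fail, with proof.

(⟹) Suppose r ≡ 13 (mod 21). Write r = 21j + 13. Then (21j + 13)³ = 9261j³ + 17199j² + 10647j + 2197 = 21(441j³ + 819j² + 507j + 104) + 13, so r³ ≡ 13 (mod 21).

(⟸) This fails: take r = 10. Then 10³ = 1000 ≡ 13 (mod 21), yet 10 ≡ 10 (mod 21), not 13.

Only the forward implication holds.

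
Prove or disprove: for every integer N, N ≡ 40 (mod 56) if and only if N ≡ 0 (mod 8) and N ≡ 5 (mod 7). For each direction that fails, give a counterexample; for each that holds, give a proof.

(→) Suppose N ≡ 40 (mod 56); write N = 56j + 40. Since 8 ∣ 56, reducing mod 8 gives N ≡ 40 ≡ 0 (mod 8); since 7 ∣ 56, reducing mod 7 gives N ≡ 40 ≡ 5 (mod 7).

(←) Conversely, if N ≡ 0 (mod 8) and N ≡ 5 (mod 7), then by the Chinese remainder theorem N ≡ 40 (mod 56). This is exactly N ≡ 40 (mod 56).

The biconditional holds.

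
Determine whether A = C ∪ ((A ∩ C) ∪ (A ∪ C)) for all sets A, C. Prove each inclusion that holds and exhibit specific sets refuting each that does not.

(⊆) Let x ∈ A. Then either x ∈ A and x ∉ C; or x ∈ A ∩ C. In each case x ∈ C ∪ ((A ∩ C) ∪ (A ∪ C)), so A ⊆ C ∪ ((A ∩ C) ∪ (A ∪ C)).

(⊇) This inclusion fails. Take A = ∅, C = {1}; then 1 ∈ C ∪ ((A ∩ C) ∪ (A ∪ C)) but 1 ∉ A.

The sets are not equal: only the forward inclusion holds.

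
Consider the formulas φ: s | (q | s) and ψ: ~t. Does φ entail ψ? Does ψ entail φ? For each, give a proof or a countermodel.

(→) This fails. Under t = T, q = T, s = F, the left side is true but the right side is false.

(←) This fails. Under t = F, q = F, s = F, the left side is false but the right side is true.

(⇒) fails and (⇐) fails.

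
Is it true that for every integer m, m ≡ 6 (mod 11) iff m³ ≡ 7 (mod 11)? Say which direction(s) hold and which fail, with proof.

Both directions hold; the statement is true.

[⇒] Suppose m ≡ 6 (mod 11). Write m = 11j + 6. Then (11j + 6)³ = 1331j³ + 2178j² + 1188j + 216 = 11(121j³ + 198j² + 108j + 19) + 7, so m³ ≡ 7 (mod 11).

[⇐] For the converse, argue contrapositively. If m ≢ 6 (mod 11), then m is congruent to one of 0, 1, 2, 3, 4, 5, 7, 8, 9, 10 modulo 11, and these give m³ ≡ 0, 1, 8, 5, 9, 4, 2, 6, 3, 10 respectively — never 7.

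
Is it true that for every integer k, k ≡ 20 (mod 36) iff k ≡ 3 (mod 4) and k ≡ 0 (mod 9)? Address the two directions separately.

(→) This fails: k = 20 gives 20 ≡ 20 (mod 36) but 20 ≡ 0 (mod 4), so the conjunction on the right does not hold.

(←) This fails: k = 27 satisfies both congruences on the right (27 ≡ 3 mod 4 and 27 ≡ 0 mod 9) yet 27 ≡ 27 (mod 36), not 20.

Neither direction holds.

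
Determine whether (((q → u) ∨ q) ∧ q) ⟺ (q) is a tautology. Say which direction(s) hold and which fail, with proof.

[⇒] Assume the antecedent. If u is true, the antecedent forces (u = T, q = T), and q holds there. If u is false, the antecedent forces (u = F, q = T), and q holds there. Either way q holds.

[⇐] Assume the antecedent. If u is true, the antecedent forces (u = T, q = T), and ((q → u) ∨ q) ∧ q holds there. If u is false, the antecedent forces (u = F, q = T), and ((q → u) ∨ q) ∧ q holds there. Either way ((q → u) ∨ q) ∧ q holds.

Equivalent; both directions hold.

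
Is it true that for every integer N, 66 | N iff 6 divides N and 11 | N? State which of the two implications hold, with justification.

(→) If 66 ∣ N, write N = 66q. Since 66 = 11·6, N = 6·(11q), so 6 ∣ N; and since 66 = 6·11, N = 11·(6q), so 11 ∣ N.

(←) Suppose 6 ∣ N and 11 ∣ N. Any common multiple of 6 and 11 is a multiple of their lcm; here gcd(6, 11) = 1, so lcm(6, 11) = 6·11 = 66, so 66 ∣ N.

The biconditional holds.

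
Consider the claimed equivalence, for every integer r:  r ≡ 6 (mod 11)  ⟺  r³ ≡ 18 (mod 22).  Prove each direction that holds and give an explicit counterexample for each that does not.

(⇐) The residues r modulo 22 with r³ ≡ 18 (mod 22) are exactly {6}, and each is ≡ 6 (mod 11).

(⇒) This fails: take r = 17. Then 17 ≡ 6 (mod 11), but 17³ = 4913 ≡ 7 (mod 22), not 18.

Only the reverse direction holds.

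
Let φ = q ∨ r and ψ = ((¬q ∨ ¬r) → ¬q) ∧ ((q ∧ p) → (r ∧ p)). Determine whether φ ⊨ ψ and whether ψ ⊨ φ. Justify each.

Forward direction. This fails. Under p = F, r = F, q = T, the left side is true but the right side is false.

Converse. This fails. Under p = F, r = F, q = F, the left side is false but the right side is true.

Both directions fail.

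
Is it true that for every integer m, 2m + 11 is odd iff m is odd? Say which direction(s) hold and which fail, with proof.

(⇒) fails; (⇐) holds.

[⇒] This fails: take m = 6. Then 2m + 11 = 23, which is odd, yet m = 6 is even, not odd.

[⇐] Suppose m is odd. Since 2 is even, 2m is even for every m, so 2m + 11 has the same parity as 11, which is odd. Hence 2m + 11 is odd.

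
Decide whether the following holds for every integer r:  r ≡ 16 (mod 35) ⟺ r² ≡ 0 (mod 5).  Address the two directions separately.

[⇒] This fails: take r = 16. Then 16 ≡ 16 (mod 35), but 16² = 256 ≡ 1 (mod 5), not 0.

[⇐] This fails: take r = 0. Then 0² = 0 ≡ 0 (mod 5), yet 0 ≡ 0 (mod 35), not 16.

Neither implication holds.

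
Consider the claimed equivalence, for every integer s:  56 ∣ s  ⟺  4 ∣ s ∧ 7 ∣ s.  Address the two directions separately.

Not equivalent: only (⇒) holds.

[⇒] If 56 ∣ s, write s = 56q. Since 56 = 14·4, s = 4·(14q), so 4 ∣ s; and since 56 = 8·7, s = 7·(8q), so 7 ∣ s.

[⇐] This fails: take s = 28. Both 4 ∣ 28 and 7 ∣ 28, yet 28 is not a multiple of 56 (since 28 = 0·56 + 28), so 56 ∤ 28.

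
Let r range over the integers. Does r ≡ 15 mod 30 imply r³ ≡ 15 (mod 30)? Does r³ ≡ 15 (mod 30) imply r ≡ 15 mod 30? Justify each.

(⟹) Suppose r ≡ 15 mod 30. Write r = 30j + 15. Then (30j + 15)³ = 27000j³ + 40500j² + 20250j + 3375 = 30(900j³ + 1350j² + 675j + 112) + 15, so r³ ≡ 15 (mod 30).

(⟸) Conversely, suppose r³ ≡ 15 (mod 30). The only residue r in {0, …, 29} with r³ ≡ 15 (mod 30) is r = 15, so r ≡ 15 (mod 30).

Both directions hold.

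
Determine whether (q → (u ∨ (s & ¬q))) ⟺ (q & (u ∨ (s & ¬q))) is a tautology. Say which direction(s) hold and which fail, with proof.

Forward direction. This fails. Under s = F, q = F, u = F, the left side is true but the right side is false.

Converse. Assume the antecedent. If s is true, the antecedent forces (s = T, q = T, u = T), and q → (u ∨ (s & ¬q)) holds there. If s is false, the antecedent forces (s = F, q = T, u = T), and q → (u ∨ (s & ¬q)) holds there. Either way q → (u ∨ (s & ¬q)) holds.

Not equivalent: only (⇐) holds.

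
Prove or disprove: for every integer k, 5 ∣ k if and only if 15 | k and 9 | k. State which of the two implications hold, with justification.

The forward direction fails; the converse holds.

(⟸) Suppose 15 ∣ k and 9 ∣ k. Any common multiple of 15 and 9 is a multiple of their lcm; here lcm(15, 9) = 15·9/gcd(15, 9) = 135/3 = 45, so 45 ∣ k. Since 5 ∣ 45, it follows that 5 ∣ k.

(⟹) This fails: take k = 5. Certainly 5 ∣ 5, but 15 ∤ 5.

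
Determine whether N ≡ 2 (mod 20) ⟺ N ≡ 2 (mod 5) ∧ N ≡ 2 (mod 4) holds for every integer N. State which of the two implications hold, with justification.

Both directions hold; the statement is true.

(⇒) Suppose N ≡ 2 (mod 20); write N = 20j + 2. Since 5 ∣ 20, reducing mod 5 gives N ≡ 2 (mod 5); since 4 ∣ 20, reducing mod 4 gives N ≡ 2 (mod 4).

(⇐) Conversely, if N ≡ 2 (mod 5) and N ≡ 2 (mod 4), then by the Chinese remainder theorem N ≡ 2 (mod 20). This is exactly N ≡ 2 (mod 20).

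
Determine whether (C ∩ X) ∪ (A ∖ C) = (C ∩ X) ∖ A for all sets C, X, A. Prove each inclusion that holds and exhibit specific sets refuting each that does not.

(⊆) This inclusion fails. Take C = ∅, X = ∅, A = {1}; then 1 ∈ (C ∩ X) ∪ (A ∖ C) but 1 ∉ (C ∩ X) ∖ A.

(⊇) Let x ∈ (C ∩ X) ∖ A. Then x ∈ C ∩ X and x ∉ A, from which x ∈ (C ∩ X) ∪ (A ∖ C).

(⊆) fails; (⊇) holds.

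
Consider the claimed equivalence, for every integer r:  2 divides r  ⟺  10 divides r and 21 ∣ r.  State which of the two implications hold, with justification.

Only the reverse direction holds.

(⇒) This fails: take r = 2. Certainly 2 ∣ 2, but 10 ∤ 2.

(⇐) Suppose 10 ∣ r and 21 ∣ r. Any common multiple of 10 and 21 is a multiple of their lcm; here gcd(10, 21) = 1, so lcm(10, 21) = 10·21 = 210, so 210 ∣ r. Since 2 ∣ 210, it follows that 2 ∣ r.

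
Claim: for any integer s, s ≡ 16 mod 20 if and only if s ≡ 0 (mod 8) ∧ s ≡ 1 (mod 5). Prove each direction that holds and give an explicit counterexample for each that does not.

[⇒] This fails: s = 36 gives 36 ≡ 16 (mod 20) but 36 ≡ 4 (mod 8), so the conjunction on the right does not hold.

[⇐] Conversely, if s ≡ 0 (mod 8) and s ≡ 1 (mod 5), then by the Chinese remainder theorem s ≡ 16 (mod 40). Since 16 ≡ 16 (mod 20) and 20 ∣ 40, we get s ≡ 16 (mod 20).

(⇒) fails; (⇐) holds.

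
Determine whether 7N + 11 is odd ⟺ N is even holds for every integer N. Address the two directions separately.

Equivalent; both directions hold.

(⇒) Suppose 7N + 11 is odd. Since 7 is odd, 7N and N have the same parity, so 7N + 11 ≡ N + 11 (mod 2). As 11 is odd, 7N + 11 is odd exactly when N is even. Thus N is even.

(⇐) Conversely, suppose N is even; write N = 2j. Then 7N + 11 = 7·(2j) + 11 = 2·7j + 11, which is odd.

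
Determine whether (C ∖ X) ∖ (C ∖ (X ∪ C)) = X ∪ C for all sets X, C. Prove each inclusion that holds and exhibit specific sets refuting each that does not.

Only the forward inclusion holds.

(⊇) This inclusion fails. Take X = {1}, C = ∅; then 1 ∈ X ∪ C but 1 ∉ (C ∖ X) ∖ (C ∖ (X ∪ C)).

(⊆) Let x ∈ (C ∖ X) ∖ (C ∖ (X ∪ C)). Then x ∈ C and x ∉ X, from which x ∈ X ∪ C.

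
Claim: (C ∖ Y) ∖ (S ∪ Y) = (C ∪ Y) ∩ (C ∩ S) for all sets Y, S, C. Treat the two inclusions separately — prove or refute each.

Neither inclusion holds.

(⟹) This inclusion fails. Take Y = ∅, S = ∅, C = {1}; then 1 ∈ (C ∖ Y) ∖ (S ∪ Y) but 1 ∉ (C ∪ Y) ∩ (C ∩ S).

(⟸) This inclusion fails. Take Y = ∅, S = {1}, C = {1}; then 1 ∈ (C ∪ Y) ∩ (C ∩ S) but 1 ∉ (C ∖ Y) ∖ (S ∪ Y).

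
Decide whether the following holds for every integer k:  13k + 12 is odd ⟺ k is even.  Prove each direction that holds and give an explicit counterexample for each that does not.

Neither direction holds.

[⇒] This fails: k = 3 gives 13k + 12 = 51, which is odd, but 3 is odd, not even.

[⇐] This also fails: k = 4 is even, but 13k + 12 = 64 is even, not odd.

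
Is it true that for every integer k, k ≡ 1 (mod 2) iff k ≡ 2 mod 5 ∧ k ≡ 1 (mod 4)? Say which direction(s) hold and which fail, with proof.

(⇒) This fails: k = 1 gives 1 ≡ 1 (mod 2) but 1 ≡ 1 (mod 5), so the conjunction on the right does not hold.

(⇐) Conversely, if k ≡ 2 (mod 5) and k ≡ 1 (mod 4), then by the Chinese remainder theorem k ≡ 17 (mod 20). Since 17 ≡ 1 (mod 2) and 2 ∣ 20, we get k ≡ 1 (mod 2).

Not equivalent: only (⇐) holds.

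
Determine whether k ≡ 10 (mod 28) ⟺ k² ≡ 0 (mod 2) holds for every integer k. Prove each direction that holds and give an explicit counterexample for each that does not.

The forward direction holds; the converse fails.

(⇐) This fails: take k = 0. Then 0² = 0 ≡ 0 (mod 2), yet 0 ≡ 0 (mod 28), not 10.

(⇒) Suppose k ≡ 10 (mod 28). Then k² ≡ 10² = 100 (mod 28), and since 2 ∣ 28, also k² ≡ 0 (mod 2).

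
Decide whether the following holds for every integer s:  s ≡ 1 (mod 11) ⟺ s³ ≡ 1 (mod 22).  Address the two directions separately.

Converse. The residues r modulo 22 with r³ ≡ 1 (mod 22) are exactly {1}, and each is ≡ 1 (mod 11).

Forward direction. This fails: take s = 12. Then 12 ≡ 1 (mod 11), but 12³ = 1728 ≡ 12 (mod 22), not 1.

Only the converse holds.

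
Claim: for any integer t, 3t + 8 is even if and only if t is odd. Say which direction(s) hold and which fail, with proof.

Forward direction. This fails: t = 6 gives 3t + 8 = 26, which is even, but 6 is even, not odd.

Converse. This also fails: t = 7 is odd, but 3t + 8 = 29 is odd, not even.

(⇒) fails and (⇐) fails.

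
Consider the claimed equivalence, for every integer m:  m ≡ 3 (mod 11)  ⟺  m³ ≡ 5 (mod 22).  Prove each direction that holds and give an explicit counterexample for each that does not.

[⇐] The residues r modulo 22 with r³ ≡ 5 (mod 22) are exactly {3}, and each is ≡ 3 (mod 11).

[⇒] This fails: take m = 14. Then 14 ≡ 3 (mod 11), but 14³ = 2744 ≡ 16 (mod 22), not 5.

Only the reverse direction holds.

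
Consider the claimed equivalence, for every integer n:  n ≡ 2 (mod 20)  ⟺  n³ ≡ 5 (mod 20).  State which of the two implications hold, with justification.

(⇒) fails and (⇐) fails.

(→) This fails: take n = 2. Then 2 ≡ 2 (mod 20), but 2³ = 8 ≡ 8 (mod 20), not 5.

(←) This fails: take n = 5. Then 5³ = 125 ≡ 5 (mod 20), yet 5 ≡ 5 (mod 20), not 2.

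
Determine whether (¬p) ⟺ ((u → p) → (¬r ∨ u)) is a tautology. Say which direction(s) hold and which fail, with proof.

(⟹) This fails. Under r = T, p = F, u = F, the left side is true but the right side is false.

(⟸) This fails. Under r = F, p = T, u = F, the left side is false but the right side is true.

Neither direction holds.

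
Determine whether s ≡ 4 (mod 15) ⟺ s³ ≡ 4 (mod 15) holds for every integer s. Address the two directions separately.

Equivalent; both directions hold.

Forward direction. Suppose s ≡ 4 (mod 15). Write s = 15j + 4. Then (15j + 4)³ = 3375j³ + 2700j² + 720j + 64 = 15(225j³ + 180j² + 48j + 4) + 4, so s³ ≡ 4 (mod 15).

Converse. Suppose s³ ≡ 4 (mod 15). The only residue r in {0, …, 14} with r³ ≡ 4 (mod 15) is r = 4, so s ≡ 4 (mod 15).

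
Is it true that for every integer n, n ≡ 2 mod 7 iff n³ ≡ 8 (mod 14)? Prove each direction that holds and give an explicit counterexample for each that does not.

Both directions fail.

[⇒] This fails: take n = 9. Then 9 ≡ 2 (mod 7), but 9³ = 729 ≡ 1 (mod 14), not 8.

[⇐] This fails: take n = 4. Then 4³ = 64 ≡ 8 (mod 14), yet 4 ≡ 4 (mod 7), not 2.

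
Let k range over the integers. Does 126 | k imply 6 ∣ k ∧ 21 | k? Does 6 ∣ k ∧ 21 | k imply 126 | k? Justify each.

(⟸) This fails: take k = 42. Both 6 ∣ 42 and 21 ∣ 42, yet 42 is not a multiple of 126 (since 42 = 0·126 + 42), so 126 ∤ 42.

(⟹) If 126 ∣ k, write k = 126q. Since 126 = 21·6, k = 6·(21q), so 6 ∣ k; and since 126 = 6·21, k = 21·(6q), so 21 ∣ k.

Not equivalent: only (⇒) holds.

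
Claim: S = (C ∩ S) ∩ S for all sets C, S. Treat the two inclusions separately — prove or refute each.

(⊆) fails; (⊇) holds.

Forward inclusion. This inclusion fails. Take C = ∅, S = {1}; then 1 ∈ S but 1 ∉ (C ∩ S) ∩ S.

Reverse inclusion. Let x ∈ (C ∩ S) ∩ S. Then x ∈ C ∩ S, from which x ∈ S.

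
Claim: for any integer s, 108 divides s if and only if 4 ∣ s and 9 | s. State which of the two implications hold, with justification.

The forward direction holds; the converse fails.

(⟸) This fails: take s = 36. Both 4 ∣ 36 and 9 ∣ 36, yet 36 is not a multiple of 108 (since 36 = 0·108 + 36), so 108 ∤ 36.

(⟹) If 108 ∣ s, write s = 108q. Since 108 = 27·4, s = 4·(27q), so 4 ∣ s; and since 108 = 12·9, s = 9·(12q), so 9 ∣ s.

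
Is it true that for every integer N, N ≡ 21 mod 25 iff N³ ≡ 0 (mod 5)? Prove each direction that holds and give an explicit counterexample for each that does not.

(⇒) This fails: take N = 21. Then 21 ≡ 21 (mod 25), but 21³ = 9261 ≡ 1 (mod 5), not 0.

(⇐) This fails: take N = 0. Then 0³ = 0 ≡ 0 (mod 5), yet 0 ≡ 0 (mod 25), not 21.

Neither direction holds.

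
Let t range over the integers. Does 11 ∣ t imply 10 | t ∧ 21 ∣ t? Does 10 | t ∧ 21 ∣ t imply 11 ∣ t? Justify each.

Neither implication holds.

(⇒) This fails: take t = 11. Certainly 11 ∣ 11, but 10 ∤ 11.

(⇐) This fails: take t = 210. Both 10 ∣ 210 and 21 ∣ 210, yet 210 is not a multiple of 11 (since 210 = 19·11 + 1), so 11 ∤ 210.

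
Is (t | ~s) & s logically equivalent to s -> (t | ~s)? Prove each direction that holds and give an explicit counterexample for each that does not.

(⇒) holds; (⇐) fails.

[⇒] Assume the antecedent. If s is true, the antecedent forces (s = T, t = T), and s -> (t | ~s) holds there. If s is false, the antecedent cannot hold. Either way s -> (t | ~s) holds.

[⇐] This fails. Under s = F, t = F, the left side is false but the right side is true.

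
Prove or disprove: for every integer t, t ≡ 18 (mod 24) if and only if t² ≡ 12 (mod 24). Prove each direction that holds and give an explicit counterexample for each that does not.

The forward direction holds; the converse fails.

[⇒] Suppose t ≡ 18 (mod 24). Write t = 24j + 18. Then (24j + 18)² = 576j² + 864j + 324 = 24(24j² + 36j + 13) + 12, so t² ≡ 12 (mod 24).

[⇐] This fails: take t = 6. Then 6² = 36 ≡ 12 (mod 24), yet 6 ≡ 6 (mod 24), not 18.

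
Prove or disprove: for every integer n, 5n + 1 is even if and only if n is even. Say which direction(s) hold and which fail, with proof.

[⇒] This fails: n = 7 gives 5n + 1 = 36, which is even, but 7 is odd, not even.

[⇐] This also fails: n = 0 is even, but 5n + 1 = 1 is odd, not even.

Both directions fail.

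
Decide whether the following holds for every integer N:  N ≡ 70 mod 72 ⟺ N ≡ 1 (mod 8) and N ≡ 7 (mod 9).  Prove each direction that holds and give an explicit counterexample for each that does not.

(⇒) fails and (⇐) fails.

[⇒] This fails: N = 70 gives 70 ≡ 70 (mod 72) but 70 ≡ 6 (mod 8), so the conjunction on the right does not hold.

[⇐] This fails: N = 25 satisfies both congruences on the right (25 ≡ 1 mod 8 and 25 ≡ 7 mod 9) yet 25 ≡ 25 (mod 72), not 70.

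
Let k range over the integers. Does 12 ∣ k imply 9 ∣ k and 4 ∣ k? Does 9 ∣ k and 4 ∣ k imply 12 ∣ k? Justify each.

Only the reverse direction holds.

[⇒] This fails: take k = 12. Certainly 12 ∣ 12, but 9 ∤ 12.

[⇐] Suppose 9 ∣ k and 4 ∣ k. Any common multiple of 9 and 4 is a multiple of their lcm; here gcd(9, 4) = 1, so lcm(9, 4) = 9·4 = 36, so 36 ∣ k. Since 12 ∣ 36, it follows that 12 ∣ k.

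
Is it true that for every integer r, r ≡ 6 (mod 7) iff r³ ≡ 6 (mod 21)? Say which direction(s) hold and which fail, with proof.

[⇒] This fails: take r = 13. Then 13 ≡ 6 (mod 7), but 13³ = 2197 ≡ 13 (mod 21), not 6.

[⇐] This fails: take r = 3. Then 3³ = 27 ≡ 6 (mod 21), yet 3 ≡ 3 (mod 7), not 6.

Neither implication holds.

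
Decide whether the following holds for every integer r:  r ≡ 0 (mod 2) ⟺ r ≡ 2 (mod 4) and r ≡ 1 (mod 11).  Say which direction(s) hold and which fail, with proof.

(⇐) If r ≡ 2 (mod 4) and r ≡ 1 (mod 11), then by the Chinese remainder theorem r ≡ 34 (mod 44). Since 34 ≡ 0 (mod 2) and 2 ∣ 44, we get r ≡ 0 (mod 2).

(⇒) This fails: r = 0 gives 0 ≡ 0 (mod 2) but 0 ≡ 0 (mod 4), so the conjunction on the right does not hold.

(⇒) fails; (⇐) holds.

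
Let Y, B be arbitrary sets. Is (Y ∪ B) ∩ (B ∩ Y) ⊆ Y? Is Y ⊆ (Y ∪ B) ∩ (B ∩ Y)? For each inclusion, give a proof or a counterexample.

Reverse inclusion. This inclusion fails. Take Y = {1}, B = ∅; then 1 ∈ Y but 1 ∉ (Y ∪ B) ∩ (B ∩ Y).

Forward inclusion. Let x ∈ (Y ∪ B) ∩ (B ∩ Y). Then x ∈ Y ∩ B, from which x ∈ Y.

(⊆) holds; (⊇) fails.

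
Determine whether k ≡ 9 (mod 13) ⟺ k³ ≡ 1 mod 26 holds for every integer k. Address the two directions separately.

[⇒] This fails: take k = 22. Then 22 ≡ 9 (mod 13), but 22³ = 10648 ≡ 14 (mod 26), not 1.

[⇐] This fails: take k = 1. Then 1³ = 1 ≡ 1 (mod 26), yet 1 ≡ 1 (mod 13), not 9.

Both directions fail.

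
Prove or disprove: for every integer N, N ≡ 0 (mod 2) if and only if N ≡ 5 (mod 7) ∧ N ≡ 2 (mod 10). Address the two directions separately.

(⟹) This fails: N = 0 gives 0 ≡ 0 (mod 2) but 0 ≡ 0 (mod 7), so the conjunction on the right does not hold.

(⟸) Conversely, if N ≡ 5 (mod 7) and N ≡ 2 (mod 10), then by the Chinese remainder theorem N ≡ 12 (mod 70). Since 12 ≡ 0 (mod 2) and 2 ∣ 70, we get N ≡ 0 (mod 2).

The forward direction fails; the converse holds.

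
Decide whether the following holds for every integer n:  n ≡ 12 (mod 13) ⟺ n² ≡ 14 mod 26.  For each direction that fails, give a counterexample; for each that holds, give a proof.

(⇒) This fails: take n = 25. Then 25 ≡ 12 (mod 13), but 25² = 625 ≡ 1 (mod 26), not 14.

(⇐) This fails: take n = 14. Then 14² = 196 ≡ 14 (mod 26), yet 14 ≡ 1 (mod 13), not 12.

(⇒) fails and (⇐) fails.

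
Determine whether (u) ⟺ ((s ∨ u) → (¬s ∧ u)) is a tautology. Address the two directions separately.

Neither implication holds.

Forward direction. This fails. Under s = T, u = T, the left side is true but the right side is false.

Converse. This fails. Under s = F, u = F, the left side is false but the right side is true.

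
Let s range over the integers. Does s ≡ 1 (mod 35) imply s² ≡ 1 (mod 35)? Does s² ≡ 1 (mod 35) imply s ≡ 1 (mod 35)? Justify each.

The forward direction holds; the converse fails.

Forward direction. Suppose s ≡ 1 (mod 35). Write s = 35j + 1. Then (35j + 1)² = 1225j² + 70j + 1 = 35(35j² + 2j) + 1, so s² ≡ 1 (mod 35).

Converse. This fails: take s = 6. Then 6² = 36 ≡ 1 (mod 35), yet 6 ≡ 6 (mod 35), not 1.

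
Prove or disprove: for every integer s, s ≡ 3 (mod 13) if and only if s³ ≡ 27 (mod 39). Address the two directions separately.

(⟹) This fails: take s = 16. Then 16 ≡ 3 (mod 13), but 16³ = 4096 ≡ 1 (mod 39), not 27.

(⟸) This fails: take s = 9. Then 9³ = 729 ≡ 27 (mod 39), yet 9 ≡ 9 (mod 13), not 3.

Neither implication holds.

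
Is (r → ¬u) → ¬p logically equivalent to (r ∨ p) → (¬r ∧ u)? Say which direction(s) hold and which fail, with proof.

Neither direction holds.

[⇒] This fails. Under u = F, r = T, p = F, the left side is true but the right side is false.

[⇐] This fails. Under u = T, r = F, p = T, the left side is false but the right side is true.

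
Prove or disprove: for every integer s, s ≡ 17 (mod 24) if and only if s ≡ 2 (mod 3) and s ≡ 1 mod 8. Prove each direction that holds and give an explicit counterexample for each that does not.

The biconditional holds.

[⇒] Suppose s ≡ 17 (mod 24); write s = 24j + 17. Since 3 ∣ 24, reducing mod 3 gives s ≡ 17 ≡ 2 (mod 3); since 8 ∣ 24, reducing mod 8 gives s ≡ 17 ≡ 1 (mod 8).

[⇐] Conversely, if s ≡ 2 (mod 3) and s ≡ 1 (mod 8), then by the Chinese remainder theorem s ≡ 17 (mod 24). This is exactly s ≡ 17 (mod 24).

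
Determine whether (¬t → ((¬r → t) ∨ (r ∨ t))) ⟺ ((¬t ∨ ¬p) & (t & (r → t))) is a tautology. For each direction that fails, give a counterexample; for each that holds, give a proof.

[⇐] Assume the antecedent. If p is true, the antecedent cannot hold. If p is false, the antecedent forces (p = F, t = T, r = F) or (p = F, t = T, r = T), and ¬t → ((¬r → t) ∨ (r ∨ t)) holds there. Either way ¬t → ((¬r → t) ∨ (r ∨ t)) holds.

[⇒] This fails. Under p = T, t = T, r = F, the left side is true but the right side is false.

The forward direction fails; the converse holds.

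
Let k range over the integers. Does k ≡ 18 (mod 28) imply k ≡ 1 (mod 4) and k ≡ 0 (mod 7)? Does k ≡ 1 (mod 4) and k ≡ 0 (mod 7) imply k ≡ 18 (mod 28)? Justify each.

Both directions fail.

[⇒] This fails: k = 18 gives 18 ≡ 18 (mod 28) but 18 ≡ 2 (mod 4), so the conjunction on the right does not hold.

[⇐] This fails: k = 21 satisfies both congruences on the right (21 ≡ 1 mod 4 and 21 ≡ 0 mod 7) yet 21 ≡ 21 (mod 28), not 18.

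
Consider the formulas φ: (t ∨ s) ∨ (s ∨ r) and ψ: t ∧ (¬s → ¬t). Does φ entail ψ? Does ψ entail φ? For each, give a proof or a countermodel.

(⇒) This fails. Under s = T, r = F, t = F, the left side is true but the right side is false.

(⇐) Assume the antecedent. If s is true, (t ∨ s) ∨ (s ∨ r) reduces to true regardless of the other variables. If s is false, the antecedent cannot hold. Either way (t ∨ s) ∨ (s ∨ r) holds.

Not equivalent: only (⇐) holds.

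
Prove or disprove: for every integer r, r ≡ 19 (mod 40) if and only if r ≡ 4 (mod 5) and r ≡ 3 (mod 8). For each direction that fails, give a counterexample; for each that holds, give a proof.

The biconditional holds.

(⇒) Suppose r ≡ 19 (mod 40); write r = 40j + 19. Since 5 ∣ 40, reducing mod 5 gives r ≡ 19 ≡ 4 (mod 5); since 8 ∣ 40, reducing mod 8 gives r ≡ 19 ≡ 3 (mod 8).

(⇐) Conversely, if r ≡ 4 (mod 5) and r ≡ 3 (mod 8), then by the Chinese remainder theorem r ≡ 19 (mod 40). This is exactly r ≡ 19 (mod 40).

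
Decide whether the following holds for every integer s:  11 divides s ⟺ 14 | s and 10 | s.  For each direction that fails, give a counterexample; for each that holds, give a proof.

(⟹) This fails: take s = 11. Certainly 11 ∣ 11, but 14 ∤ 11.

(⟸) This fails: take s = 70. Both 14 ∣ 70 and 10 ∣ 70, yet 70 is not a multiple of 11 (since 70 = 6·11 + 4), so 11 ∤ 70.

Neither implication holds.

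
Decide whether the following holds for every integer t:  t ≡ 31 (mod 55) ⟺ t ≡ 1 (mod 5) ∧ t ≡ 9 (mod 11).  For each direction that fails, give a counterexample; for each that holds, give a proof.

Both directions hold.

(←) If t ≡ 1 (mod 5) and t ≡ 9 (mod 11), then by the Chinese remainder theorem t ≡ 31 (mod 55). This is exactly t ≡ 31 (mod 55).

(→) Suppose t ≡ 31 (mod 55); write t = 55j + 31. Since 5 ∣ 55, reducing mod 5 gives t ≡ 31 ≡ 1 (mod 5); since 11 ∣ 55, reducing mod 11 gives t ≡ 31 ≡ 9 (mod 11).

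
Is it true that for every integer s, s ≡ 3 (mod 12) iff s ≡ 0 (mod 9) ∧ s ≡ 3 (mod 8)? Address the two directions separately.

Forward direction. This fails: s = 3 gives 3 ≡ 3 (mod 12) but 3 ≡ 3 (mod 9), so the conjunction on the right does not hold.

Converse. If s ≡ 0 (mod 9) and s ≡ 3 (mod 8), then by the Chinese remainder theorem s ≡ 27 (mod 72). Since 27 ≡ 3 (mod 12) and 12 ∣ 72, we get s ≡ 3 (mod 12).

Only the converse holds.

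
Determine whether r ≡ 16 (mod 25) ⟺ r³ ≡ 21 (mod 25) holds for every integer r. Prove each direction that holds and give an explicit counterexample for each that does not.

(⟹) Suppose r ≡ 16 (mod 25). Write r = 25j + 16. Then (25j + 16)³ = 15625j³ + 30000j² + 19200j + 4096 = 25(625j³ + 1200j² + 768j + 163) + 21, so r³ ≡ 21 (mod 25).

(⟸) Conversely, suppose r³ ≡ 21 (mod 25). The only residue r in {0, …, 24} with r³ ≡ 21 (mod 25) is r = 16, so r ≡ 16 (mod 25).

Both implications hold.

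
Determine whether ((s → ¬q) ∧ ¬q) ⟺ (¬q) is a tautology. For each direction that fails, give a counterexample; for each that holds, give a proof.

Forward direction. Assume the antecedent. If q is true, the antecedent cannot hold. If q is false, ¬q reduces to true regardless of the other variables. Either way ¬q holds.

Converse. Assume the antecedent. If q is true, the antecedent cannot hold. If q is false, (s → ¬q) ∧ ¬q reduces to true regardless of the other variables. Either way (s → ¬q) ∧ ¬q holds.

Both directions hold; the statement is true.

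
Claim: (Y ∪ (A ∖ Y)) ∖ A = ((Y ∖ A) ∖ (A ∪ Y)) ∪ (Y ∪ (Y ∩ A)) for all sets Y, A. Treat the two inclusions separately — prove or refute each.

Reverse inclusion. This inclusion fails. Take Y = {1}, A = {1}; then 1 ∈ ((Y ∖ A) ∖ (A ∪ Y)) ∪ (Y ∪ (Y ∩ A)) but 1 ∉ (Y ∪ (A ∖ Y)) ∖ A.

Forward inclusion. Let x ∈ (Y ∪ (A ∖ Y)) ∖ A. Then x ∈ Y and x ∉ A, from which x ∈ ((Y ∖ A) ∖ (A ∪ Y)) ∪ (Y ∪ (Y ∩ A)).

The sets are not equal: only the forward inclusion holds.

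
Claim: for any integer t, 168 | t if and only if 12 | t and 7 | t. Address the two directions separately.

Only the forward implication holds.

(⇒) If 168 ∣ t, write t = 168q. Since 168 = 14·12, t = 12·(14q), so 12 ∣ t; and since 168 = 24·7, t = 7·(24q), so 7 ∣ t.

(⇐) This fails: take t = 84. Both 12 ∣ 84 and 7 ∣ 84, yet 84 is not a multiple of 168 (since 84 = 0·168 + 84), so 168 ∤ 84.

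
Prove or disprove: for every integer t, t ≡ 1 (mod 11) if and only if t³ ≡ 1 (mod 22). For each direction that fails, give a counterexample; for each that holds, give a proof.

(→) This fails: take t = 12. Then 12 ≡ 1 (mod 11), but 12³ = 1728 ≡ 12 (mod 22), not 1.

(←) Conversely, the residues r modulo 22 with r³ ≡ 1 (mod 22) are exactly {1}, and each is ≡ 1 (mod 11).

The forward direction fails; the converse holds.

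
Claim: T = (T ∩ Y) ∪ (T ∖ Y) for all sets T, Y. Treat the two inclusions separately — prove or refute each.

Reverse inclusion. Let x ∈ (T ∩ Y) ∪ (T ∖ Y). Then either x ∈ T and x ∉ Y; or x ∈ T ∩ Y. In each case x ∈ T, so (T ∩ Y) ∪ (T ∖ Y) ⊆ T.

Forward inclusion. Let x ∈ T. Then either x ∈ T and x ∉ Y; or x ∈ T ∩ Y. In each case x ∈ (T ∩ Y) ∪ (T ∖ Y), so T ⊆ (T ∩ Y) ∪ (T ∖ Y).

Both inclusions hold; the sets are equal.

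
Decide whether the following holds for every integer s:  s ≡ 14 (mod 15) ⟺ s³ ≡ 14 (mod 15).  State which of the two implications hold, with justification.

(⟸) Suppose s³ ≡ 14 (mod 15). The only residue r in {0, …, 14} with r³ ≡ 14 (mod 15) is r = 14, so s ≡ 14 (mod 15).

(⟹) Suppose s ≡ 14 (mod 15). Write s = 15j + 14. Then (15j + 14)³ = 3375j³ + 9450j² + 8820j + 2744 = 15(225j³ + 630j² + 588j + 182) + 14, so s³ ≡ 14 (mod 15).

The biconditional holds.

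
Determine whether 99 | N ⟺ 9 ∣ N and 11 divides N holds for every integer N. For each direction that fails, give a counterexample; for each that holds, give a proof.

[⇒] If 99 ∣ N, write N = 99q. Since 99 = 11·9, N = 9·(11q), so 9 ∣ N; and since 99 = 9·11, N = 11·(9q), so 11 ∣ N.

[⇐] Suppose 9 ∣ N and 11 ∣ N. Any common multiple of 9 and 11 is a multiple of their lcm; here gcd(9, 11) = 1, so lcm(9, 11) = 9·11 = 99, so 99 ∣ N.

Both directions hold; the statement is true.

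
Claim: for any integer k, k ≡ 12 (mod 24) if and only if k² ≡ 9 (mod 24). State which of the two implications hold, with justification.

(⇒) fails and (⇐) fails.

(⟹) This fails: take k = 12. Then 12 ≡ 12 (mod 24), but 12² = 144 ≡ 0 (mod 24), not 9.

(⟸) This fails: take k = 3. Then 3² = 9 ≡ 9 (mod 24), yet 3 ≡ 3 (mod 24), not 12.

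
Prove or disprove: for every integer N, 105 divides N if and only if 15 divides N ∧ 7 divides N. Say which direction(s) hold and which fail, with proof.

(⟹) If 105 ∣ N, write N = 105q. Since 105 = 7·15, N = 15·(7q), so 15 ∣ N; and since 105 = 15·7, N = 7·(15q), so 7 ∣ N.

(⟸) Suppose 15 ∣ N and 7 ∣ N. Any common multiple of 15 and 7 is a multiple of their lcm; here gcd(15, 7) = 1, so lcm(15, 7) = 15·7 = 105, so 105 ∣ N.

Both directions hold; the statement is true.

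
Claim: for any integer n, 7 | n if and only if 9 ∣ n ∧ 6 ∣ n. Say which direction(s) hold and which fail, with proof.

(⟹) This fails: take n = 7. Certainly 7 ∣ 7, but 9 ∤ 7.

(⟸) This fails: take n = 18. Both 9 ∣ 18 and 6 ∣ 18, yet 18 is not a multiple of 7 (since 18 = 2·7 + 4), so 7 ∤ 18.

(⇒) fails and (⇐) fails.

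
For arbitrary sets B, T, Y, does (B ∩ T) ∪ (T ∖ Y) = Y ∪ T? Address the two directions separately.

(⊆) Let x ∈ (B ∩ T) ∪ (T ∖ Y). Then either x ∈ T and x ∉ B, Y; or x ∈ B ∩ T and x ∉ Y; or x ∈ B ∩ T ∩ Y. In each case x ∈ Y ∪ T, so (B ∩ T) ∪ (T ∖ Y) ⊆ Y ∪ T.

(⊇) This inclusion fails. Take B = ∅, T = ∅, Y = {1}; then 1 ∈ Y ∪ T but 1 ∉ (B ∩ T) ∪ (T ∖ Y).

Only the forward inclusion holds.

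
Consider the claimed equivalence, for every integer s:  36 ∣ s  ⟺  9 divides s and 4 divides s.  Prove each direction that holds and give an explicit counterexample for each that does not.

(→) If 36 ∣ s, write s = 36q. Since 36 = 4·9, s = 9·(4q), so 9 ∣ s; and since 36 = 9·4, s = 4·(9q), so 4 ∣ s.

(←) Suppose 9 ∣ s and 4 ∣ s. Any common multiple of 9 and 4 is a multiple of their lcm; here gcd(9, 4) = 1, so lcm(9, 4) = 9·4 = 36, so 36 ∣ s.

The biconditional holds.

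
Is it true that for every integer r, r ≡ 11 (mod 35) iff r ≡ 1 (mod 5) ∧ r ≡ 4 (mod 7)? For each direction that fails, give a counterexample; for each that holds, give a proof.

Both implications hold.

(⟸) If r ≡ 1 (mod 5) and r ≡ 4 (mod 7), then by the Chinese remainder theorem r ≡ 11 (mod 35). This is exactly r ≡ 11 (mod 35).

(⟹) Suppose r ≡ 11 (mod 35); write r = 35j + 11. Since 5 ∣ 35, reducing mod 5 gives r ≡ 11 ≡ 1 (mod 5); since 7 ∣ 35, reducing mod 7 gives r ≡ 11 ≡ 4 (mod 7).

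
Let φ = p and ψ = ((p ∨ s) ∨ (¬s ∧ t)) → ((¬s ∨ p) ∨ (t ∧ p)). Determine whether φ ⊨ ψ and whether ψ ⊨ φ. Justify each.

The forward direction holds; the converse fails.

(←) This fails. Under s = F, t = F, p = F, the left side is false but the right side is true.

(→) Assume the antecedent. If s is true, the antecedent forces (s = T, t = F, p = T) or (s = T, t = T, p = T), and the consequent holds there. If s is false, the consequent reduces to true regardless of the other variables. Either way the consequent holds.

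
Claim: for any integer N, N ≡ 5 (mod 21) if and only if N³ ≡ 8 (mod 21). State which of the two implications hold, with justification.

Neither direction holds.

Forward direction. This fails: take N = 5. Then 5 ≡ 5 (mod 21), but 5³ = 125 ≡ 20 (mod 21), not 8.

Converse. This fails: take N = 2. Then 2³ = 8 ≡ 8 (mod 21), yet 2 ≡ 2 (mod 21), not 5.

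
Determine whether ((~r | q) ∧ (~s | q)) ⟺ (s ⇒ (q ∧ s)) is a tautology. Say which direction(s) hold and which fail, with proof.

The forward direction holds; the converse fails.

(⟹) Assume the antecedent. If s is true, the antecedent forces (r = F, s = T, q = T) or (r = T, s = T, q = T), and s ⇒ (q ∧ s) holds there. If s is false, s ⇒ (q ∧ s) reduces to true regardless of the other variables. Either way s ⇒ (q ∧ s) holds.

(⟸) This fails. Under r = T, s = F, q = F, the left side is false but the right side is true.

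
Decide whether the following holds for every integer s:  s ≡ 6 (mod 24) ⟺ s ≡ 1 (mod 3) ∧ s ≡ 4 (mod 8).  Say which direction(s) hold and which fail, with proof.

Neither direction holds.

(→) This fails: s = 6 gives 6 ≡ 6 (mod 24) but 6 ≡ 0 (mod 3), so the conjunction on the right does not hold.

(←) This fails: s = 4 satisfies both congruences on the right (4 ≡ 1 mod 3 and 4 ≡ 4 mod 8) yet 4 ≡ 4 (mod 24), not 6.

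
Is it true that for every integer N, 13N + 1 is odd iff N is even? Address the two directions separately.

(⟹) Suppose 13N + 1 is odd. Since 13 is odd, 13N and N have the same parity, so 13N + 1 ≡ N + 1 (mod 2). As 1 is odd, 13N + 1 is odd exactly when N is even. Thus N is even.

(⟸) Conversely, suppose N is even; write N = 2j. Then 13N + 1 = 13·(2j) + 1 = 2·13j + 1, which is odd.

Both directions hold; the statement is true.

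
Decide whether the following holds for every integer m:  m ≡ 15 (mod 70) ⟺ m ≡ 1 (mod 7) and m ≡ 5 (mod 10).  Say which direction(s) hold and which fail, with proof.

Forward direction. Suppose m ≡ 15 (mod 70); write m = 70j + 15. Since 7 ∣ 70, reducing mod 7 gives m ≡ 15 ≡ 1 (mod 7); since 10 ∣ 70, reducing mod 10 gives m ≡ 15 ≡ 5 (mod 10).

Converse. If m ≡ 1 (mod 7) and m ≡ 5 (mod 10), then by the Chinese remainder theorem m ≡ 15 (mod 70). This is exactly m ≡ 15 (mod 70).

Both implications hold.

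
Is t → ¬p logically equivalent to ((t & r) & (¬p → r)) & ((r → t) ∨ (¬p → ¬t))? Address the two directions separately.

Both directions fail.

[⇒] This fails. Under r = F, t = F, p = F, the left side is true but the right side is false.

[⇐] This fails. Under r = T, t = T, p = T, the left side is false but the right side is true.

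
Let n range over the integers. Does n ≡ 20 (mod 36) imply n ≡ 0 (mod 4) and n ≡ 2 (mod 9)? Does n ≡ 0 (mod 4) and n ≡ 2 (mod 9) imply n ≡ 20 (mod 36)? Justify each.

(⇒) Suppose n ≡ 20 (mod 36); write n = 36j + 20. Since 4 ∣ 36, reducing mod 4 gives n ≡ 20 ≡ 0 (mod 4); since 9 ∣ 36, reducing mod 9 gives n ≡ 20 ≡ 2 (mod 9).

(⇐) Conversely, if n ≡ 0 (mod 4) and n ≡ 2 (mod 9), then by the Chinese remainder theorem n ≡ 20 (mod 36). This is exactly n ≡ 20 (mod 36).

Both directions hold.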